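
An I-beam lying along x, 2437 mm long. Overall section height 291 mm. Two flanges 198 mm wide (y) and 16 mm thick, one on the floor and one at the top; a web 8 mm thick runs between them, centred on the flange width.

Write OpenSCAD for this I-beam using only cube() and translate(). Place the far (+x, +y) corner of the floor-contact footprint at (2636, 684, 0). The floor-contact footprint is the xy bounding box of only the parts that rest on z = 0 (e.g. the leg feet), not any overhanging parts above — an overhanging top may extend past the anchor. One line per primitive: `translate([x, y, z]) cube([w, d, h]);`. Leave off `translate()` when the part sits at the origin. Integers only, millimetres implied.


translate([199, 486, 0]) cube([2437, 198, 16]);
translate([199, 581, 16]) cube([2437, 8, 259]);
translate([199, 486, 275]) cube([2437, 198, 16]);


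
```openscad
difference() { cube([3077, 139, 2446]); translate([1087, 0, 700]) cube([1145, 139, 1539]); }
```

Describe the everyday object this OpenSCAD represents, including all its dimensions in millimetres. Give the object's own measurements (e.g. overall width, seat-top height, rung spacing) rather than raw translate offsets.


A wall 3077 mm long (x), 139 mm thick (y), 2446 mm tall, with a rectangular window opening cut through it. The opening is 1145 mm wide and 1539 mm tall; its sill is at z = 700 mm and its near (−x) edge is 1087 mm from the wall's −x end. The opening passes through the full wall thickness.


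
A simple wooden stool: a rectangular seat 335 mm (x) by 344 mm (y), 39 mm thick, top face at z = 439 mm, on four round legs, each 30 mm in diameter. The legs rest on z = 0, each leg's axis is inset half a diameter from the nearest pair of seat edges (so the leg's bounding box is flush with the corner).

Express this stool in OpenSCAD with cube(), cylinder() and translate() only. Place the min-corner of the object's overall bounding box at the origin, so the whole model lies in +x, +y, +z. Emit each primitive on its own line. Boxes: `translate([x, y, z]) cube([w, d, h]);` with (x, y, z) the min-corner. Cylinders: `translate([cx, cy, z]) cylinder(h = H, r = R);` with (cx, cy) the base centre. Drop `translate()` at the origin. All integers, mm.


// leg_h = 439 - 39 = 400
translate([0, 0, 400]) cube([335, 344, 39]);
translate([15, 15, 0]) cylinder(h = 400, r = 15);
translate([320, 15, 0]) cylinder(h = 400, r = 15);
translate([15, 329, 0]) cylinder(h = 400, r = 15);
translate([320, 329, 0]) cylinder(h = 400, r = 15);


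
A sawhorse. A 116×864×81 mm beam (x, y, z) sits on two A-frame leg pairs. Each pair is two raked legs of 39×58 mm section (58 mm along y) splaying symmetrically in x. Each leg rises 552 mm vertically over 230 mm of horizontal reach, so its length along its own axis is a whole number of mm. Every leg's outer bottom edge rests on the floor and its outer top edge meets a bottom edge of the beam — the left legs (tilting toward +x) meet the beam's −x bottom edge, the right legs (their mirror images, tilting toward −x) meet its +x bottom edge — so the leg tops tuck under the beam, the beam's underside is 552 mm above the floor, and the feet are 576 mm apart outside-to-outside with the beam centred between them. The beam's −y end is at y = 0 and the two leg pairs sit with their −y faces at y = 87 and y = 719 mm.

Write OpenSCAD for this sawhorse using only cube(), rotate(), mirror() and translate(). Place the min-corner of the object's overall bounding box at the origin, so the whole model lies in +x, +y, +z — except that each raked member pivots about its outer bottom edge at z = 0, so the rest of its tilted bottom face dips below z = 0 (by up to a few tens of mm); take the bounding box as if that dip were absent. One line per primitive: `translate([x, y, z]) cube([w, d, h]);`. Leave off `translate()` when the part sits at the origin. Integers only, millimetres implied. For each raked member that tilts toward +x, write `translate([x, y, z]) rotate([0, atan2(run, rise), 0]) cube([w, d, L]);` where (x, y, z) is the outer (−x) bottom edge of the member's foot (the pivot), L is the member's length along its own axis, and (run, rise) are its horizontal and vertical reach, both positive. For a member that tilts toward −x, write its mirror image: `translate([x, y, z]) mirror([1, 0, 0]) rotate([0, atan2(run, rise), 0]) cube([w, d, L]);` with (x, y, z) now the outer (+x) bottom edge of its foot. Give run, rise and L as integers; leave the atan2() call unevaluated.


translate([230, 0, 552]) cube([116, 864, 81]);
translate([0, 87, 0]) rotate([0, atan2(230, 552), 0]) cube([39, 58, 598]);
translate([576, 87, 0]) mirror([1, 0, 0]) rotate([0, atan2(230, 552), 0]) cube([39, 58, 598]);
translate([0, 719, 0]) rotate([0, atan2(230, 552), 0]) cube([39, 58, 598]);
translate([576, 719, 0]) mirror([1, 0, 0]) rotate([0, atan2(230, 552), 0]) cube([39, 58, 598]);


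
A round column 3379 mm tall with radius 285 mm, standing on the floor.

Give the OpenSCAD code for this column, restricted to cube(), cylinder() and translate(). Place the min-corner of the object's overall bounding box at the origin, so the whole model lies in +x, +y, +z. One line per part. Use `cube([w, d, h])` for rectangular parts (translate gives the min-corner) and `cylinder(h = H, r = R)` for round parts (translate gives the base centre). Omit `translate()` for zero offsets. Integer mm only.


translate([285, 285, 0]) cylinder(h = 3379, r = 285);


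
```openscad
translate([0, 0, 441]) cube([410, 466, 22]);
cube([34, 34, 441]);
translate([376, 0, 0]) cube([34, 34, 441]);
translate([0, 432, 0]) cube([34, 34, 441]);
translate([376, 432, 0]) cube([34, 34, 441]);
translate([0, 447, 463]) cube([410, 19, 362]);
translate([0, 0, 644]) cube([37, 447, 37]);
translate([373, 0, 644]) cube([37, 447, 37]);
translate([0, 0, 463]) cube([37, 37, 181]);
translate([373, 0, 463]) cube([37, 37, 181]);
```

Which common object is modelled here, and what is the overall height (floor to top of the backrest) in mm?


A chair. The overall height is 825 mm.

A slab on four corner posts with a tall panel at the back — a chair. The seat slab sits at z = 441 with thickness 22, and the 362 mm backrest starts at the seat top, so the overall height is 441 + 22 + 362 = 825 mm.


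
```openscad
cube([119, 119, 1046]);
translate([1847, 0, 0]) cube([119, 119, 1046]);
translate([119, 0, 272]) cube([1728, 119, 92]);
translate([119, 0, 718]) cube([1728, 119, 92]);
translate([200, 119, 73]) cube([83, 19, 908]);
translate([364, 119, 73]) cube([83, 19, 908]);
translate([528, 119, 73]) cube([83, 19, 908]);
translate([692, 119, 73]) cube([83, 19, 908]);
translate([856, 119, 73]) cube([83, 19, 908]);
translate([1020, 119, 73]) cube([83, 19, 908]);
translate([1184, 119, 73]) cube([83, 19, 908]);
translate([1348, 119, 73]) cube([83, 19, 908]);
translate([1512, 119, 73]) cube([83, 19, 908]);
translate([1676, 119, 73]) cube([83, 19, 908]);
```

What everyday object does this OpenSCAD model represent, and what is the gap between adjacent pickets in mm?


A fence section. The picket gap is 81 mm.

Two posts, two rails, 10 pickets — a fence section. Span 1728 mm holds 10 pickets of 83 mm with 11 equal gaps: ⌊(1728 − 10·83) / 11⌋ = 81 mm.


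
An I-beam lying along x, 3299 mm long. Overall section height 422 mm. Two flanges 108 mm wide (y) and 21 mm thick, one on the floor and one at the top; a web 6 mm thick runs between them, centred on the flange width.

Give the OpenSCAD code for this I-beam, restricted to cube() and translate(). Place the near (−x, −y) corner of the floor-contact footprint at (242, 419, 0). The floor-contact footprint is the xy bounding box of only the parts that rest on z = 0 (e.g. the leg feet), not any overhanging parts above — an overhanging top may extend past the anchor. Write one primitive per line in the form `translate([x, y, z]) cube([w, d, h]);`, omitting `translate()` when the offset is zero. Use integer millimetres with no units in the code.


translate([242, 419, 0]) cube([3299, 108, 21]);
translate([242, 470, 21]) cube([3299, 6, 380]);
translate([242, 419, 401]) cube([3299, 108, 21]);


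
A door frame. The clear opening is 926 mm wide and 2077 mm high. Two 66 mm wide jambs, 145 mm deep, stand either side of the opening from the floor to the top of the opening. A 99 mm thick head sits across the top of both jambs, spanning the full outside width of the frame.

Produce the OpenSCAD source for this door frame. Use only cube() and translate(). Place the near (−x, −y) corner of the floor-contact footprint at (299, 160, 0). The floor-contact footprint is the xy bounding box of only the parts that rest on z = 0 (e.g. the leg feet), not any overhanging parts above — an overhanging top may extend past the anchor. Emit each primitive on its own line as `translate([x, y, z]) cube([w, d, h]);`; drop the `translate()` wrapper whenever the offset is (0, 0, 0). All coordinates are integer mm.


translate([299, 160, 0]) cube([66, 145, 2077]);
translate([1291, 160, 0]) cube([66, 145, 2077]);
translate([299, 160, 2077]) cube([1058, 145, 99]);


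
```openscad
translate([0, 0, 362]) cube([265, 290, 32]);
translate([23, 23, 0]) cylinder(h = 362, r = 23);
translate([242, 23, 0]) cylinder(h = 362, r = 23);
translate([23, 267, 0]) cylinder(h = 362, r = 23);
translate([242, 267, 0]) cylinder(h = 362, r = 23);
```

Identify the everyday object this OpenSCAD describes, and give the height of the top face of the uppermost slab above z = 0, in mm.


A stool. The seat height is 394 mm.

A 265×290×32 slab at z = 362 on four corner cylinders — a stool. The seat top is 362 + 32 = 394 mm.


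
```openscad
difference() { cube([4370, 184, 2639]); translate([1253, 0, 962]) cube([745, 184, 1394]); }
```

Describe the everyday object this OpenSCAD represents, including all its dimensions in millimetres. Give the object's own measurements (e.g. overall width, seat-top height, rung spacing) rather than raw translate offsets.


A wall 4370 mm long (x), 184 mm thick (y), 2639 mm tall, with a rectangular window opening cut through it. The opening is 745 mm wide and 1394 mm tall; its sill is at z = 962 mm and its near (−x) edge is 1253 mm from the wall's −x end. The opening passes through the full wall thickness.


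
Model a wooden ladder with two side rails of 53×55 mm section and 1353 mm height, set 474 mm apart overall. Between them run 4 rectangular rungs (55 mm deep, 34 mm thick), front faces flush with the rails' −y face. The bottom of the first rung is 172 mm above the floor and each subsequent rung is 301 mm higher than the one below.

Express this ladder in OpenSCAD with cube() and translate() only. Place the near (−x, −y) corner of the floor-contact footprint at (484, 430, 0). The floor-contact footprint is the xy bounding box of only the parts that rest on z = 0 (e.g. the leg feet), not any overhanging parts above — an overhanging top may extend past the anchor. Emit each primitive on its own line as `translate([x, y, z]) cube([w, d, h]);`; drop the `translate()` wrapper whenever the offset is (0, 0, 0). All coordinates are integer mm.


// rung span = 474 - 2*53 = 368
// rung[k] z = 172 + k*301
translate([484, 430, 0]) cube([53, 55, 1353]);
translate([905, 430, 0]) cube([53, 55, 1353]);
translate([537, 430, 172]) cube([368, 55, 34]);
translate([537, 430, 473]) cube([368, 55, 34]);
translate([537, 430, 774]) cube([368, 55, 34]);
translate([537, 430, 1075]) cube([368, 55, 34]);


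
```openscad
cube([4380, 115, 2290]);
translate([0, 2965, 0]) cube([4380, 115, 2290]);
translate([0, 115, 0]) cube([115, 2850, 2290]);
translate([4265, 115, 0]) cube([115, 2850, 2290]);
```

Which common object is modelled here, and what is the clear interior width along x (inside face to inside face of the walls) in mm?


A house (or room) frame. The interior width is 4150 mm.

Four 2290 mm walls enclosing a rectangle with no floor or roof — a room or house frame. Outside width is 4380 mm and wall thickness is 115 mm, so the interior width is 4380 − 2 × 115 = 4150 mm.


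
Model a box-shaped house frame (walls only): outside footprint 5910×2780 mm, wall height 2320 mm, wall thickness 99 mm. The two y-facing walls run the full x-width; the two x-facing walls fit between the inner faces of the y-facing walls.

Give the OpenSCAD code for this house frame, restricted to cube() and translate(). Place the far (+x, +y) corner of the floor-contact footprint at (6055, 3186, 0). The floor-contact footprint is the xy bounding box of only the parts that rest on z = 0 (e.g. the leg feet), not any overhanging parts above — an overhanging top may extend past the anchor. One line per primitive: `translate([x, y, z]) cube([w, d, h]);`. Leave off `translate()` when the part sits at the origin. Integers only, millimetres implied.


translate([145, 406, 0]) cube([5910, 99, 2320]);
translate([145, 3087, 0]) cube([5910, 99, 2320]);
translate([145, 505, 0]) cube([99, 2582, 2320]);
translate([5956, 505, 0]) cube([99, 2582, 2320]);


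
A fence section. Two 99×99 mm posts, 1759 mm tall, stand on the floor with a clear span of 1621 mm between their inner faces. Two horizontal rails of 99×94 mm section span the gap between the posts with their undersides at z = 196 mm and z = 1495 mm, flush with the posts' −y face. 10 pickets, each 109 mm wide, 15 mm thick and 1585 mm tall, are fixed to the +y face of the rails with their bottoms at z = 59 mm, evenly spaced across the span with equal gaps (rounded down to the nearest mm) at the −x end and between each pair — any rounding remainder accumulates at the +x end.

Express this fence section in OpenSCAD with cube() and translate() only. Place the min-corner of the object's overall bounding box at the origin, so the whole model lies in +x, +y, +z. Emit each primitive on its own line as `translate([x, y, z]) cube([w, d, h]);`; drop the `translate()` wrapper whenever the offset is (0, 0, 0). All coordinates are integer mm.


cube([99, 99, 1759]);
translate([1720, 0, 0]) cube([99, 99, 1759]);
translate([99, 0, 196]) cube([1621, 99, 94]);
translate([99, 0, 1495]) cube([1621, 99, 94]);
translate([147, 99, 59]) cube([109, 15, 1585]);
translate([304, 99, 59]) cube([109, 15, 1585]);
translate([461, 99, 59]) cube([109, 15, 1585]);
translate([618, 99, 59]) cube([109, 15, 1585]);
translate([775, 99, 59]) cube([109, 15, 1585]);
translate([932, 99, 59]) cube([109, 15, 1585]);
translate([1089, 99, 59]) cube([109, 15, 1585]);
translate([1246, 99, 59]) cube([109, 15, 1585]);
translate([1403, 99, 59]) cube([109, 15, 1585]);
translate([1560, 99, 59]) cube([109, 15, 1585]);


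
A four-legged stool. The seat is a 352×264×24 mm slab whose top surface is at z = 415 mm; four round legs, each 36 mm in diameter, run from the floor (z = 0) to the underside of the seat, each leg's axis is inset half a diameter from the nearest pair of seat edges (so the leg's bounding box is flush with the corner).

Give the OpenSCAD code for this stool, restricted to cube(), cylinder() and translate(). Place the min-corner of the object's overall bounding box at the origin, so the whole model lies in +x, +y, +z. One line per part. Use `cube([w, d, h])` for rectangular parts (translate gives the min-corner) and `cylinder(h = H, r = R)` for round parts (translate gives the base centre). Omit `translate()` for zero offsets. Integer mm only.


// leg_h = 415 - 24 = 391
translate([0, 0, 391]) cube([352, 264, 24]);
translate([18, 18, 0]) cylinder(h = 391, r = 18);
translate([334, 18, 0]) cylinder(h = 391, r = 18);
translate([18, 246, 0]) cylinder(h = 391, r = 18);
translate([334, 246, 0]) cylinder(h = 391, r = 18);


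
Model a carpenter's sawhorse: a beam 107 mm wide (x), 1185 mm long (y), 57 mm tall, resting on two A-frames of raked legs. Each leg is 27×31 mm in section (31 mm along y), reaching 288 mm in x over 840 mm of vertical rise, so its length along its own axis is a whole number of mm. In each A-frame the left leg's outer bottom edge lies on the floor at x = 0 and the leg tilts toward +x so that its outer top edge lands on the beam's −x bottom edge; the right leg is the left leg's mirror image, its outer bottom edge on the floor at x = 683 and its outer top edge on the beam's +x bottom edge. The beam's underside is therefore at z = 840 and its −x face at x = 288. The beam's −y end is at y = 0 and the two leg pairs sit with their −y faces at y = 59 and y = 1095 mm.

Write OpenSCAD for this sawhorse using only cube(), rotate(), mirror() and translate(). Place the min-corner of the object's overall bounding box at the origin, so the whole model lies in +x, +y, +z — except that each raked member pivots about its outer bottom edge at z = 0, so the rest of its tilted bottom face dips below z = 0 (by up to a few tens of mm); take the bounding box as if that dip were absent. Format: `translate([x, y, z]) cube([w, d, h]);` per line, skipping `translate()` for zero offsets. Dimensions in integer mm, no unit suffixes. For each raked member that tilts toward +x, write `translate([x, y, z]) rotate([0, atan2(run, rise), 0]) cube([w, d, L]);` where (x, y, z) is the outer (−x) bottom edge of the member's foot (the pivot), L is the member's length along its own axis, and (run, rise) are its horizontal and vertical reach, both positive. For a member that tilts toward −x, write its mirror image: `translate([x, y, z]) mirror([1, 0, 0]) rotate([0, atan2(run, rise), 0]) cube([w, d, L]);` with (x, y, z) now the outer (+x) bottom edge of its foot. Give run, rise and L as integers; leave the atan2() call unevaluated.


// leg length = √(288² + 840²) = 888
// right-leg outer foot x = 2·288 + 107 = 683
// beam min-corner = (288, 0, 840)
translate([288, 0, 840]) cube([107, 1185, 57]);
translate([0, 59, 0]) rotate([0, atan2(288, 840), 0]) cube([27, 31, 888]);
translate([683, 59, 0]) mirror([1, 0, 0]) rotate([0, atan2(288, 840), 0]) cube([27, 31, 888]);
translate([0, 1095, 0]) rotate([0, atan2(288, 840), 0]) cube([27, 31, 888]);
translate([683, 1095, 0]) mirror([1, 0, 0]) rotate([0, atan2(288, 840), 0]) cube([27, 31, 888]);


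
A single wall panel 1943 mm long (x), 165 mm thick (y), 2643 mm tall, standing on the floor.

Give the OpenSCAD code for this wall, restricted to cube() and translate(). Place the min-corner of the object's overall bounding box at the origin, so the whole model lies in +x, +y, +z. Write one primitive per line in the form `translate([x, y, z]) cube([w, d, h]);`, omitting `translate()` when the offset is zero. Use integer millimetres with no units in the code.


cube([1943, 165, 2643]);


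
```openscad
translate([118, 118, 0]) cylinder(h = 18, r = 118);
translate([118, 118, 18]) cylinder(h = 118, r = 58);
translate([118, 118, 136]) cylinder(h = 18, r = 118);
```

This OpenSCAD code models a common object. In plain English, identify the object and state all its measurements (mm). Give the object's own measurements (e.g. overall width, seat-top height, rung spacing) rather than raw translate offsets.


A spool: two coaxial disc flanges of radius 118 mm and thickness 18 mm, joined by a core cylinder of radius 58 mm and height 118 mm. The lower flange rests on z = 0 and the three cylinders share a vertical axis.


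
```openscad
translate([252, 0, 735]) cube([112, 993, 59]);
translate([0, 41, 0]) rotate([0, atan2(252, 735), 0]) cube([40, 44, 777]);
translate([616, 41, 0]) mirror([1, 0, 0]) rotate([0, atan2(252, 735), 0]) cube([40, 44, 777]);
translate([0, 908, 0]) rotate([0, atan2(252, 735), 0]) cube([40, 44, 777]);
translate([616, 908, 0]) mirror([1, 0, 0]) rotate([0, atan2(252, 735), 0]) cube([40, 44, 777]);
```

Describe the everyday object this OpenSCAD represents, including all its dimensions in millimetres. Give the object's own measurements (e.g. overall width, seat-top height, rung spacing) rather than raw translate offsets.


A sawhorse. A 112×993×59 mm beam (x, y, z) sits on two A-frame leg pairs. Each pair is two raked legs of 40×44 mm section (44 mm along y) splaying symmetrically in x. Each leg rises 735 mm vertically over 252 mm of horizontal reach and is 777 mm long along its own axis. Every leg's outer bottom edge rests on the floor and its outer top edge meets a bottom edge of the beam — the left legs (tilting toward +x) meet the beam's −x bottom edge, the right legs (their mirror images, tilting toward −x) meet its +x bottom edge — so the leg tops tuck under the beam, the beam's underside is 735 mm above the floor, and the feet are 616 mm apart outside-to-outside with the beam centred between them. The two leg pairs are set in 41 mm from either end of the beam.


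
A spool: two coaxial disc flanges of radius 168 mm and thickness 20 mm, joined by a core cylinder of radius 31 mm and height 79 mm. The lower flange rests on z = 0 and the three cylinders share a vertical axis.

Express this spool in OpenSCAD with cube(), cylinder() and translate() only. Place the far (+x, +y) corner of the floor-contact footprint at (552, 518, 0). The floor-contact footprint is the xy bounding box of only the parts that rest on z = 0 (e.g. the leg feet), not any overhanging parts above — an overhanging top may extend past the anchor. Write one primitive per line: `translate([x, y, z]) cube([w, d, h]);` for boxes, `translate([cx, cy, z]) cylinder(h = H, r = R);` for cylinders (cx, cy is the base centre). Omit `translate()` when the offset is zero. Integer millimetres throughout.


translate([384, 350, 0]) cylinder(h = 20, r = 168);
translate([384, 350, 20]) cylinder(h = 79, r = 31);
translate([384, 350, 99]) cylinder(h = 20, r = 168);


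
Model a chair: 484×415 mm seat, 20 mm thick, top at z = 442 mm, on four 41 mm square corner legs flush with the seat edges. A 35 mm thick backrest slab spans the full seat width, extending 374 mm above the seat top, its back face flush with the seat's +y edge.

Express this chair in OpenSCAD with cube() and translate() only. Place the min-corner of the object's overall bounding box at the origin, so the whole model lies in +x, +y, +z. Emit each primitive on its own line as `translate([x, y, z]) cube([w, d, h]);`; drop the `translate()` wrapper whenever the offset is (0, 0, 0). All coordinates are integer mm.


// leg_h = 442 - 20 = 422
translate([0, 0, 422]) cube([484, 415, 20]);
cube([41, 41, 422]);
translate([443, 0, 0]) cube([41, 41, 422]);
translate([0, 374, 0]) cube([41, 41, 422]);
translate([443, 374, 0]) cube([41, 41, 422]);
translate([0, 380, 442]) cube([484, 35, 374]);


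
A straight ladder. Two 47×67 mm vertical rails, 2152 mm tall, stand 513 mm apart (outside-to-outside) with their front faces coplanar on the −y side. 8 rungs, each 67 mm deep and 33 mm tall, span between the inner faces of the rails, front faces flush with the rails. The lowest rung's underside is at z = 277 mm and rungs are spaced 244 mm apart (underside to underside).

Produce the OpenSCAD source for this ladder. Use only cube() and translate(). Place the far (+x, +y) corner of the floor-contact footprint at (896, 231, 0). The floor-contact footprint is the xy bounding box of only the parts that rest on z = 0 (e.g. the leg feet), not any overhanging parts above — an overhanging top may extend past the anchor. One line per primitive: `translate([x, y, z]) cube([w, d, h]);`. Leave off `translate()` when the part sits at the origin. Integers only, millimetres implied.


// rung span = 513 - 2*47 = 419
// rung[k] z = 277 + k*244
translate([383, 164, 0]) cube([47, 67, 2152]);
translate([849, 164, 0]) cube([47, 67, 2152]);
translate([430, 164, 277]) cube([419, 67, 33]);
translate([430, 164, 521]) cube([419, 67, 33]);
translate([430, 164, 765]) cube([419, 67, 33]);
translate([430, 164, 1009]) cube([419, 67, 33]);
translate([430, 164, 1253]) cube([419, 67, 33]);
translate([430, 164, 1497]) cube([419, 67, 33]);
translate([430, 164, 1741]) cube([419, 67, 33]);
translate([430, 164, 1985]) cube([419, 67, 33]);


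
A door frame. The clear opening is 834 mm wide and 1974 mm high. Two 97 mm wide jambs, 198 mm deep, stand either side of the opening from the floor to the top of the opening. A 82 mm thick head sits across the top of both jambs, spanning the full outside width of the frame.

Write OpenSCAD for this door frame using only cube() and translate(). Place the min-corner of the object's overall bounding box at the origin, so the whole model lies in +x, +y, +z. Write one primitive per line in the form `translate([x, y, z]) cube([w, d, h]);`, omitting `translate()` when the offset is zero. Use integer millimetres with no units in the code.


cube([97, 198, 1974]);
translate([931, 0, 0]) cube([97, 198, 1974]);
translate([0, 0, 1974]) cube([1028, 198, 82]);


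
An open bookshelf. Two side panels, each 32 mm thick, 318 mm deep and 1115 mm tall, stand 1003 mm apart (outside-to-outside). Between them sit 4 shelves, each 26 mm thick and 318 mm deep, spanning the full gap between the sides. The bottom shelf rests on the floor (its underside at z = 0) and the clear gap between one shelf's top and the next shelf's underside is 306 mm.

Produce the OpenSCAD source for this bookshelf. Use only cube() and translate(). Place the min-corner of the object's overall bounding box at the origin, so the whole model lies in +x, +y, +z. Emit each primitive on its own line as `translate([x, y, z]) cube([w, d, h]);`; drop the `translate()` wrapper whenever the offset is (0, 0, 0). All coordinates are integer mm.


cube([32, 318, 1115]);
translate([971, 0, 0]) cube([32, 318, 1115]);
translate([32, 0, 0]) cube([939, 318, 26]);
translate([32, 0, 332]) cube([939, 318, 26]);
translate([32, 0, 664]) cube([939, 318, 26]);
translate([32, 0, 996]) cube([939, 318, 26]);


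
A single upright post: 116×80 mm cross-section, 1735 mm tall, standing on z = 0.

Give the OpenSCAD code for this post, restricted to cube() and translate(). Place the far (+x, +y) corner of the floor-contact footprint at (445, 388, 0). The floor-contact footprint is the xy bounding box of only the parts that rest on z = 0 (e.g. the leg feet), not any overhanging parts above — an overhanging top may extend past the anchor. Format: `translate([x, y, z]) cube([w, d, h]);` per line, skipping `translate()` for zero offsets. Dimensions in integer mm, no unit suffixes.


translate([329, 308, 0]) cube([116, 80, 1735]);


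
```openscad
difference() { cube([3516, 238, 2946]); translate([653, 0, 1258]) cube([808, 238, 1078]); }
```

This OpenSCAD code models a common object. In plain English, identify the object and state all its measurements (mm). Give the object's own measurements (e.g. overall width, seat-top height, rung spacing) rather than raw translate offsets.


A wall 3516 mm long (x), 238 mm thick (y), 2946 mm tall, with a rectangular window opening cut through it. The opening is 808 mm wide and 1078 mm tall; its sill is at z = 1258 mm and its near (−x) edge is 653 mm from the wall's −x end. The opening passes through the full wall thickness.


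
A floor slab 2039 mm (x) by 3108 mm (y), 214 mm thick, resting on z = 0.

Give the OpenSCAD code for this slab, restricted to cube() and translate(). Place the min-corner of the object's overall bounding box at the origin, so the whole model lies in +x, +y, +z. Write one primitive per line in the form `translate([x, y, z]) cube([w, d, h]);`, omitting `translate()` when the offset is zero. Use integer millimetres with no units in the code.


cube([2039, 3108, 214]);


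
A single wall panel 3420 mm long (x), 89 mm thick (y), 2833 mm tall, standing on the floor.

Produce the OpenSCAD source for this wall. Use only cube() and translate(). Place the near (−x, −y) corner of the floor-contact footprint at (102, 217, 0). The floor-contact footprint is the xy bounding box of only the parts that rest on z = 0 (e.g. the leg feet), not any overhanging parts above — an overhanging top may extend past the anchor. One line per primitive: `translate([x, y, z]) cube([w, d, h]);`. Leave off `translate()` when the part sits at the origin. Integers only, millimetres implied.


translate([102, 217, 0]) cube([3420, 89, 2833]);


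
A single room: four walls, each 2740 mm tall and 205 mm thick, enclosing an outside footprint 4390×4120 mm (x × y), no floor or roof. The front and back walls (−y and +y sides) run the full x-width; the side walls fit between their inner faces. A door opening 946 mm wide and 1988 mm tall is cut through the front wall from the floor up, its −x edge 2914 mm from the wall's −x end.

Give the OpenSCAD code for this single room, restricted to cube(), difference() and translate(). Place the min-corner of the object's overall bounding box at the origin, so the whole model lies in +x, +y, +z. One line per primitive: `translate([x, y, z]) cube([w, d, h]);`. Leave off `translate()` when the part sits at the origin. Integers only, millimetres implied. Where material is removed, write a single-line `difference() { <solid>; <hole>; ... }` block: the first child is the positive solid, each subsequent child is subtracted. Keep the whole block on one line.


difference() { cube([4390, 205, 2740]); translate([2914, 0, 0]) cube([946, 205, 1988]); }
translate([0, 3915, 0]) cube([4390, 205, 2740]);
translate([0, 205, 0]) cube([205, 3710, 2740]);
translate([4185, 205, 0]) cube([205, 3710, 2740]);


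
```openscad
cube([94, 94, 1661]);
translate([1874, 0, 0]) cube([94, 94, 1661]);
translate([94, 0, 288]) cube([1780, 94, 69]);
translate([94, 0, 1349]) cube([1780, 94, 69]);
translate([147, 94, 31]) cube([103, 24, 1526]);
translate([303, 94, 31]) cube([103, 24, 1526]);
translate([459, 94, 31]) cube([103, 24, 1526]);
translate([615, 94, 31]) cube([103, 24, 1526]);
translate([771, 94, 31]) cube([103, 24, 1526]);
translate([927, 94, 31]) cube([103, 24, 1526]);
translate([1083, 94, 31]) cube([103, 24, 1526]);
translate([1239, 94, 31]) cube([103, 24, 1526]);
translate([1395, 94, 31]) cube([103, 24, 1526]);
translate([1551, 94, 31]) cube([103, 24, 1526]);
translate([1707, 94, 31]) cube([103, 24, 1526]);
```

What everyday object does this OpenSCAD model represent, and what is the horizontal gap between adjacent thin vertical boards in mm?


A fence section. The picket gap is 53 mm.

Two posts, two rails, 11 pickets — a fence section. Span 1780 mm holds 11 pickets of 103 mm with 12 equal gaps: ⌊(1780 − 11·103) / 12⌋ = 53 mm.


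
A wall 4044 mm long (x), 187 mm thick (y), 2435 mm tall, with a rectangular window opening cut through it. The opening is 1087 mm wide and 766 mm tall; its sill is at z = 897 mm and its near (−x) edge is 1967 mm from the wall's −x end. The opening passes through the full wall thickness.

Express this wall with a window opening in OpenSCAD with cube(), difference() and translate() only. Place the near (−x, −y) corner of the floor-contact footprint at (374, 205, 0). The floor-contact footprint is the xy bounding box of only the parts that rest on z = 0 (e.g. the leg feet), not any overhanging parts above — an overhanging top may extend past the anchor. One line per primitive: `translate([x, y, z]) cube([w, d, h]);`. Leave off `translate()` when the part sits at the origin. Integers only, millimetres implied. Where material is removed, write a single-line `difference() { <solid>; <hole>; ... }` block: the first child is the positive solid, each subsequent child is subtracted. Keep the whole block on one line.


difference() { translate([374, 205, 0]) cube([4044, 187, 2435]); translate([2341, 205, 897]) cube([1087, 187, 766]); }


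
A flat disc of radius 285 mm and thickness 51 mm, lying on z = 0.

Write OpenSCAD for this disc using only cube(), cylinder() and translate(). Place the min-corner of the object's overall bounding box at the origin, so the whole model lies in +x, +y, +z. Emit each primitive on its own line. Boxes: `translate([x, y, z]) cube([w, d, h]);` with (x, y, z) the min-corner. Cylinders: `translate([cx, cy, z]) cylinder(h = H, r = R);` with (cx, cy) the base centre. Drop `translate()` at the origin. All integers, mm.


translate([285, 285, 0]) cylinder(h = 51, r = 285);


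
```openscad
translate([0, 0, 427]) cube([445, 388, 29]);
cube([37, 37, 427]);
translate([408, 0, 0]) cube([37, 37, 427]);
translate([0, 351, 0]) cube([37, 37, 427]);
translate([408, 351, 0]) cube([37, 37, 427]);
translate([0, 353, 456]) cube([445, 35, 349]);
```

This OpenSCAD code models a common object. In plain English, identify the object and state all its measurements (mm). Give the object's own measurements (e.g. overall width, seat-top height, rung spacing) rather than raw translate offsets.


A chair. The seat is a 445×388×29 mm slab with its top at z = 456 mm, on four 37×37 mm corner legs (flush with the seat edges, standing on z = 0). A flat backrest 35 mm thick, 349 mm tall, spans the full seat width and rises from the seat top along its +y edge, rear face flush with the rear of the seat.


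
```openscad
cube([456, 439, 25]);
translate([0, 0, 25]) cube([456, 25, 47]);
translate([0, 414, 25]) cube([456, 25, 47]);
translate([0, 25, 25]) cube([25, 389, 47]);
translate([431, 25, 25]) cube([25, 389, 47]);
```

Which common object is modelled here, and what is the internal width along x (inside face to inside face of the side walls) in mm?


An open box. The internal width is 406 mm.

A 456×439 base slab with four walls standing on it — an open box. The base is 456 mm wide and the walls are 25 mm thick, so the internal width is 456 − 2 × 25 = 406 mm.


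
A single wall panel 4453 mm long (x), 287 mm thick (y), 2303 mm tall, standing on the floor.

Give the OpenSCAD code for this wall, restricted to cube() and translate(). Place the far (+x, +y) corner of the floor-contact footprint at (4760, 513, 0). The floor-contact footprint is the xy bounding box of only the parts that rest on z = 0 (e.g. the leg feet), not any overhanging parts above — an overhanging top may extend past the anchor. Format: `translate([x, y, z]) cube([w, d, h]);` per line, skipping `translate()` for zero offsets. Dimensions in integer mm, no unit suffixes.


translate([307, 226, 0]) cube([4453, 287, 2303]);


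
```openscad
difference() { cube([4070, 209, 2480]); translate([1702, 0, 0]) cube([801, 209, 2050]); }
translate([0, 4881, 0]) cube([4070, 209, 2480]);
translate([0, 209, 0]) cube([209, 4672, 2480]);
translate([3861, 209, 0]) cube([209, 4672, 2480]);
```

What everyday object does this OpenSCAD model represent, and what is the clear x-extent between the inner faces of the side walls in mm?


A single room. The interior width is 3652 mm.

Four walls enclosing a rectangle with a door in the front wall — a room. Outside width 4070 minus two 209 mm walls gives 3652 mm.


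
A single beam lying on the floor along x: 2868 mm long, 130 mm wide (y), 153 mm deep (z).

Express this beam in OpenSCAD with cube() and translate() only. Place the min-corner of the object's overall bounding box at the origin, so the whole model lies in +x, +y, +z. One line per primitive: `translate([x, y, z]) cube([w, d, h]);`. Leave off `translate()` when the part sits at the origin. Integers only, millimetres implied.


cube([2868, 130, 153]);


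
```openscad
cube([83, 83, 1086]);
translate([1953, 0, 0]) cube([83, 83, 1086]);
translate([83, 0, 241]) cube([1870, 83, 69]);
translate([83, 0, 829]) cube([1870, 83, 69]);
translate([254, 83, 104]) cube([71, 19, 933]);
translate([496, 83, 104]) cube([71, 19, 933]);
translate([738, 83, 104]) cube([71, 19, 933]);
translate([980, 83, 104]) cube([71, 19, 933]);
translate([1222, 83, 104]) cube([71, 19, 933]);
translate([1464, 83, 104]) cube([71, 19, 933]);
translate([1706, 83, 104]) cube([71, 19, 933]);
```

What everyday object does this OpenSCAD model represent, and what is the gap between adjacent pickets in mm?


A fence section. The picket gap is 171 mm.

Two posts, two rails, 7 pickets — a fence section. Span 1870 mm holds 7 pickets of 71 mm with 8 equal gaps: ⌊(1870 − 7·71) / 8⌋ = 171 mm.


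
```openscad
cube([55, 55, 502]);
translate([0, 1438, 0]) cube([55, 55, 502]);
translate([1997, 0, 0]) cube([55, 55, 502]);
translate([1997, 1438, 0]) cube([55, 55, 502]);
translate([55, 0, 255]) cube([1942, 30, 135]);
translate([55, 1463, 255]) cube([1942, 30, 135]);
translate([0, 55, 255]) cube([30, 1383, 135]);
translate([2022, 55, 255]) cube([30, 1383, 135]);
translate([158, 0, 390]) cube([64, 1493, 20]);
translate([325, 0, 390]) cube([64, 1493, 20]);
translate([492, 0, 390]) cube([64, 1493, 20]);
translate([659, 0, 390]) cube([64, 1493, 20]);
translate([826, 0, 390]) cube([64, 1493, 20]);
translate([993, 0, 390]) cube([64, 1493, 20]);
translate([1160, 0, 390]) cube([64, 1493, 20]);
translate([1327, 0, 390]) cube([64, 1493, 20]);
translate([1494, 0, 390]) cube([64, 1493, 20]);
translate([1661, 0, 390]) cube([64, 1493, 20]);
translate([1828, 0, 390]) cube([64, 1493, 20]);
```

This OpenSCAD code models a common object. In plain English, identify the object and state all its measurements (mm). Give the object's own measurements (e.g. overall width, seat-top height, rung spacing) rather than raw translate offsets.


A bed frame 2052 mm long (x) by 1493 mm wide (y). Four 55×55 mm corner posts, 502 mm tall, at the corners of the footprint. Four rails of 30 mm thickness and 135 mm height run between adjacent posts with their undersides at z = 255 mm, their outer faces flush with the outside of the frame (the two x-running rails run between the posts' inner faces; the two y-running rails run between the posts' inner faces). 11 slats, each 64 mm wide (x) and 20 mm thick, lie across the top of the two x-running rails, running the full 1493 mm width of the frame in y; along x they sit between the end posts with a 103 mm gap after the −x posts and between neighbouring slats, leaving 105 mm before the +x posts.


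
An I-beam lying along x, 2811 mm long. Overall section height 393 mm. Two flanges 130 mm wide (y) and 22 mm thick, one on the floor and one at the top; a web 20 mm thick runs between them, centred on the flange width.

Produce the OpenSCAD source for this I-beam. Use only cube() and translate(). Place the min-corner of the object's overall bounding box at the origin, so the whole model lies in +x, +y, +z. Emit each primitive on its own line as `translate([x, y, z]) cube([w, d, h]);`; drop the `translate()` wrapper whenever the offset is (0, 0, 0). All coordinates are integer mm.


cube([2811, 130, 22]);
translate([0, 55, 22]) cube([2811, 20, 349]);
translate([0, 0, 371]) cube([2811, 130, 22]);


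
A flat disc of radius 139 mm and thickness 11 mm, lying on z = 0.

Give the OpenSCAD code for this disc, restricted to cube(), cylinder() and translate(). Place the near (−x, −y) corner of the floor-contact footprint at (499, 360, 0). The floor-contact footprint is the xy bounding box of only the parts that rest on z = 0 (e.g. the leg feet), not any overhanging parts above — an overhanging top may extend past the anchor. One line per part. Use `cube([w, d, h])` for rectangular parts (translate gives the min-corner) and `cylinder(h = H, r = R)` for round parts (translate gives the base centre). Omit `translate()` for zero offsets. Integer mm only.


translate([638, 499, 0]) cylinder(h = 11, r = 139);


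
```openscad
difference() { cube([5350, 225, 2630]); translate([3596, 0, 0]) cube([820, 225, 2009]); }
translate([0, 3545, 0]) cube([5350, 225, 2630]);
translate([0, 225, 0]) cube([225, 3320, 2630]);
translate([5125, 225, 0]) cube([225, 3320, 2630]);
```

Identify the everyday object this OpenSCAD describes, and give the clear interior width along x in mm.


A single room. The interior width is 4900 mm.

Four walls enclosing a rectangle with a door in the front wall — a room. Outside width 5350 minus two 225 mm walls gives 4900 mm.


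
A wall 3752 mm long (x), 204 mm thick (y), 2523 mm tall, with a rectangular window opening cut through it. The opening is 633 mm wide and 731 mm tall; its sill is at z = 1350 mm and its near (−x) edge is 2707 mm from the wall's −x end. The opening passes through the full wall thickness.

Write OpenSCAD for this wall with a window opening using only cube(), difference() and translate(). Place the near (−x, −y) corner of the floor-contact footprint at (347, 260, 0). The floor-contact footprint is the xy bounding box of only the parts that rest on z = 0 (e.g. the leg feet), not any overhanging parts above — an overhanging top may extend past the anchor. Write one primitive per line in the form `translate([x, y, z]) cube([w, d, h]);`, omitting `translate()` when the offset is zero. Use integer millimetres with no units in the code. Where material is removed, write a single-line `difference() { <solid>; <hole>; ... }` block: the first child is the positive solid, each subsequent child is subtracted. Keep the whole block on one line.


difference() { translate([347, 260, 0]) cube([3752, 204, 2523]); translate([3054, 260, 1350]) cube([633, 204, 731]); }
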